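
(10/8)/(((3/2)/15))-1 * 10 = 5/2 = 2.50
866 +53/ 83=71931/ 83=866.64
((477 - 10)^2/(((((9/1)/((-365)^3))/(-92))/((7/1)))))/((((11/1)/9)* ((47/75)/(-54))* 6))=-8916849807688853.97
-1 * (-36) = 36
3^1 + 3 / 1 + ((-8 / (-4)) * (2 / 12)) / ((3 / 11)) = 65 / 9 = 7.22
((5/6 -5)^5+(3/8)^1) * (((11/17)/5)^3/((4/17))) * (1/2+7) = -44962511/518400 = -86.73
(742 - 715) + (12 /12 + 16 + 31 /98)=4343 /98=44.32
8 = 8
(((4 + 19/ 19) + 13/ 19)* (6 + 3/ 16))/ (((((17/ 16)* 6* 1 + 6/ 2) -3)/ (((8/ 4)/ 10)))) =1782/ 1615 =1.10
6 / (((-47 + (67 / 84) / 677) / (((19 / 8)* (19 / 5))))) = -15397011 / 13363645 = -1.15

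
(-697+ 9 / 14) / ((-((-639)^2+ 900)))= 9749 / 5729094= 0.00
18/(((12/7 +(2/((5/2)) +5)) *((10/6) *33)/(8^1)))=1008/2893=0.35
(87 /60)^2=841 /400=2.10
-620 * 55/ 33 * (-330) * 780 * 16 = 4255680000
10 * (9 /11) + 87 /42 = 1579 /154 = 10.25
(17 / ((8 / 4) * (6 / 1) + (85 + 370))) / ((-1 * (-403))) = 17 / 188201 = 0.00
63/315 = 1/5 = 0.20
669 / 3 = 223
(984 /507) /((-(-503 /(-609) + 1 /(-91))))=-49938 /20969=-2.38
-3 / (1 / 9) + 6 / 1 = -21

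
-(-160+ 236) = -76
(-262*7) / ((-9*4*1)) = 50.94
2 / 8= 1 / 4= 0.25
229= 229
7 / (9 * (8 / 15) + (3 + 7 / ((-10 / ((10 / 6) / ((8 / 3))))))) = 0.95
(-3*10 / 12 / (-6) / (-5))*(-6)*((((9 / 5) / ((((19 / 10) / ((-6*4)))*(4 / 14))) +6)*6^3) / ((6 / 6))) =-150984 / 19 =-7946.53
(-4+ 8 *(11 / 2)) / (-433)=-40 / 433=-0.09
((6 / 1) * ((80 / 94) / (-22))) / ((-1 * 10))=0.02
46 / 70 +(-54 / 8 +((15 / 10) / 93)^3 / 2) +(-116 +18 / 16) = -2018101887 / 16682960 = -120.97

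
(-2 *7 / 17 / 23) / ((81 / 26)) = -364 / 31671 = -0.01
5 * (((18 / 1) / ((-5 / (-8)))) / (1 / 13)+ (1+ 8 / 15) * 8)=5800 / 3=1933.33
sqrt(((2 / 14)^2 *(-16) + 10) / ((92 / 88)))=2 *sqrt(59961) / 161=3.04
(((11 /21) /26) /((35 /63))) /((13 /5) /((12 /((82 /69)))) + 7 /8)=27324 /853307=0.03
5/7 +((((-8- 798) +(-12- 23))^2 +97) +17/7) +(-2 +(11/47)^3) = 514095582559/726761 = 707379.16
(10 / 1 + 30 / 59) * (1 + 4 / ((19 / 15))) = 48980 / 1121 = 43.69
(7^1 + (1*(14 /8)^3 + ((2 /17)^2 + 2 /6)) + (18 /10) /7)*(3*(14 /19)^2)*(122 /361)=10750377029 /1506510760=7.14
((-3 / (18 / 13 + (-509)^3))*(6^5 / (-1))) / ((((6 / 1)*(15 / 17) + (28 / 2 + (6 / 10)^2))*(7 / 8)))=-1031097600 / 100239113271689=-0.00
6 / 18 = 1 / 3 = 0.33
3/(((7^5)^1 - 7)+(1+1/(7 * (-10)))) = 70/392023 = 0.00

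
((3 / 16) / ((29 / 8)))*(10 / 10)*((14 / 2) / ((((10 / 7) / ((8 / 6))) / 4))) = 196 / 145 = 1.35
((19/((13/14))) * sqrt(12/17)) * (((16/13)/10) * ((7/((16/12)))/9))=7448 * sqrt(51)/43095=1.23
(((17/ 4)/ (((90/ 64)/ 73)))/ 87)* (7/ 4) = 17374/ 3915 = 4.44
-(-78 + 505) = -427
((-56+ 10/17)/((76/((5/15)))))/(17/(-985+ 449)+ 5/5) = -42076/167637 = -0.25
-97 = -97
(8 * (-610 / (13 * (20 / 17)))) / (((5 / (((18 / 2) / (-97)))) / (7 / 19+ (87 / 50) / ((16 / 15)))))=56735307 / 4791800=11.84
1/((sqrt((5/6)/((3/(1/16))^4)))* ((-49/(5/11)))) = -2304* sqrt(30)/539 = -23.41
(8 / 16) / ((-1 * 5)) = -0.10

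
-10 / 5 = -2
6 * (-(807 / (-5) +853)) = -20748 / 5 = -4149.60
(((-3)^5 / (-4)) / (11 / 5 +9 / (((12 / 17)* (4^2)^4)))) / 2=39813120 / 2883839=13.81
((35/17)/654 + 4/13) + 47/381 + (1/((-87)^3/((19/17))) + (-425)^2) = 727761622918485403/4029120406818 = 180625.43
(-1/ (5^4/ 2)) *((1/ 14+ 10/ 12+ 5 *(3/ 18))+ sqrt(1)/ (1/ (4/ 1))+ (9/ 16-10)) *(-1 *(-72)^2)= -268488/ 4375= -61.37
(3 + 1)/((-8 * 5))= -1/10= -0.10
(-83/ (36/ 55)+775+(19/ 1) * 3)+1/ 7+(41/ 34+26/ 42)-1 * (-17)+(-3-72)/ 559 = 1733870549/ 2394756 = 724.03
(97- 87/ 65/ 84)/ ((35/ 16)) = 706044/ 15925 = 44.34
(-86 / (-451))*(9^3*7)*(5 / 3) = 731430 / 451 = 1621.80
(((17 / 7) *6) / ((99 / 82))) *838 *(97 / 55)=226625368 / 12705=17837.49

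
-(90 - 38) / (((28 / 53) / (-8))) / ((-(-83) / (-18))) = -99216 / 581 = -170.77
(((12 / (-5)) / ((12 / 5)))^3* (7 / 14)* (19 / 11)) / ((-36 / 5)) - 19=-18.88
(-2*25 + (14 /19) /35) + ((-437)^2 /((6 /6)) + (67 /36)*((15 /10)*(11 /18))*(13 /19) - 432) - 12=7817142769 /41040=190476.19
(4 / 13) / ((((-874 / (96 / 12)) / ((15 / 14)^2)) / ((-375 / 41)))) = 337500 / 11413129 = 0.03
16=16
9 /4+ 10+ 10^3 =4049 /4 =1012.25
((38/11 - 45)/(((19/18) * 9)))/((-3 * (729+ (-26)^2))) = 914/880935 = 0.00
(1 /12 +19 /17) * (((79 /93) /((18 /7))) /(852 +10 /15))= 135485 /291182256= 0.00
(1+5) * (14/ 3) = 28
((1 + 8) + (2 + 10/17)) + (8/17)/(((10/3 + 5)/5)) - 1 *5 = 584/85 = 6.87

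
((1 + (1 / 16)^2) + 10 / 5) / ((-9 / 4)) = -769 / 576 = -1.34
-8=-8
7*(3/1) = 21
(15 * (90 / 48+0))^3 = 11390625 / 512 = 22247.31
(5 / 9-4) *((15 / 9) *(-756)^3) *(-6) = -14882797440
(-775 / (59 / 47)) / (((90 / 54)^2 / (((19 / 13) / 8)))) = -249147 / 6136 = -40.60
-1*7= -7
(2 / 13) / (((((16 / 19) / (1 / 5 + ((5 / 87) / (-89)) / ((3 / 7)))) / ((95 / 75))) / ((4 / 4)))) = 4161247 / 90593100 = 0.05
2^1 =2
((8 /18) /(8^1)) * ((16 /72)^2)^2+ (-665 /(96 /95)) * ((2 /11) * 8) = -1243473349 /1299078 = -957.20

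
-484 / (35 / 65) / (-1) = 6292 / 7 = 898.86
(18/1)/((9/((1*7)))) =14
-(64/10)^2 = -1024/25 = -40.96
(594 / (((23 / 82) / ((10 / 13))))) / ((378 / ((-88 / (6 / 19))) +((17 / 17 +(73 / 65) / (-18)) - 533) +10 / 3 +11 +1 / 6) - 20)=-9161974800 / 3030982021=-3.02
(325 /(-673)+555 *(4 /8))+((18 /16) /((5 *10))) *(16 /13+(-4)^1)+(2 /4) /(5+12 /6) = 1696591609 /6124300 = 277.03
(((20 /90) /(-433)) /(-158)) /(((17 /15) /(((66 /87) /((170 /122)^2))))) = 81862 /73105661085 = 0.00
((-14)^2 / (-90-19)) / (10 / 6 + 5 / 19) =-5586 / 5995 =-0.93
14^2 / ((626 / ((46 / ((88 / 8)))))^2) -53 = -628171513 / 11854249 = -52.99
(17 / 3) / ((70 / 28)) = 34 / 15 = 2.27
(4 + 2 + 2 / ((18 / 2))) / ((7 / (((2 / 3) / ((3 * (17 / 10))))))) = 160 / 1377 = 0.12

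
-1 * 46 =-46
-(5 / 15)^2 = -1 / 9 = -0.11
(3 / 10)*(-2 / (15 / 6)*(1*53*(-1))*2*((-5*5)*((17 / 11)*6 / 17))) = -3816 / 11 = -346.91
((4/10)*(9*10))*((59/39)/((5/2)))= 1416/65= 21.78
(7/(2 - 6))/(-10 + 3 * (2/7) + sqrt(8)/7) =7 * sqrt(2)/1168 + 14/73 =0.20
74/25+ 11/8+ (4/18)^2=71027/16200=4.38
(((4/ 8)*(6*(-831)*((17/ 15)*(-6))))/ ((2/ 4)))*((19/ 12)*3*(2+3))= 805239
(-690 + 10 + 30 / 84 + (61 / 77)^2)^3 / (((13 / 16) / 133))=-19836111738629919973986 / 387070134451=-51246815429.88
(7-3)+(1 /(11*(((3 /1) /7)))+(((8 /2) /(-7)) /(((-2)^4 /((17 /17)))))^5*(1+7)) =299030111 /70992768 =4.21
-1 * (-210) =210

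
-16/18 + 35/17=179/153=1.17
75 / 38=1.97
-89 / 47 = -1.89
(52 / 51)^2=2704 / 2601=1.04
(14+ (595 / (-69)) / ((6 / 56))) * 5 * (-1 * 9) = 68810 / 23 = 2991.74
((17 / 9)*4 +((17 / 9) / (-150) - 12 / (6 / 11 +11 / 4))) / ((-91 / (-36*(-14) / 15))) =-610988 / 424125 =-1.44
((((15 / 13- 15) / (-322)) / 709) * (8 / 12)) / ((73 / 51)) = 3060 / 108327401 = 0.00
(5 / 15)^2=1 / 9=0.11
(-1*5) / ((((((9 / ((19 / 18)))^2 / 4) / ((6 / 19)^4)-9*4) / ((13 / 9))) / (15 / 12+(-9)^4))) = -104996 / 3969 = -26.45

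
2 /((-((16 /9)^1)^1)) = -9 /8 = -1.12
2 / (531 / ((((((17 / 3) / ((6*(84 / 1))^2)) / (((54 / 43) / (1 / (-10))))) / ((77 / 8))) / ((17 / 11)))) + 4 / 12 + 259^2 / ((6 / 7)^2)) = -3096 / 6882912430697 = -0.00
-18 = -18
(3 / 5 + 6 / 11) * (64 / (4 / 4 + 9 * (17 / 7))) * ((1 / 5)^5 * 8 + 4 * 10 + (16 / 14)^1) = 113407056 / 859375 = 131.96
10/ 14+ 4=33/ 7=4.71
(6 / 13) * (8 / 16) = 3 / 13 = 0.23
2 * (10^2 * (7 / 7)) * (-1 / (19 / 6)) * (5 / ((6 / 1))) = -1000 / 19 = -52.63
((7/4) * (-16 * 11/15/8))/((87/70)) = -539/261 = -2.07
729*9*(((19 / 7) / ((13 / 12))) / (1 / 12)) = 17950896 / 91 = 197262.59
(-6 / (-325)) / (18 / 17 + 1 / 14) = 1428 / 87425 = 0.02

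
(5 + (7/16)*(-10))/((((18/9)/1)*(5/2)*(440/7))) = 7/3520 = 0.00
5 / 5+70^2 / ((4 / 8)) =9801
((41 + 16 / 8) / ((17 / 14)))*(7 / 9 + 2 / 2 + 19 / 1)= 6622 / 9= 735.78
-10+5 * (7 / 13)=-95 / 13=-7.31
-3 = -3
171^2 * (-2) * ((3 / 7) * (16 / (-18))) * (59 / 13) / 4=2300292 / 91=25277.93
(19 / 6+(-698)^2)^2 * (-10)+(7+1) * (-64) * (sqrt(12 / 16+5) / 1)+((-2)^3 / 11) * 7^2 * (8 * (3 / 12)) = -469994230051807 / 198 - 256 * sqrt(23) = -2373708233812.62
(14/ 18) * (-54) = -42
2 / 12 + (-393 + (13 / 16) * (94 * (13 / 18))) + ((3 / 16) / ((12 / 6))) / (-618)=-20033509 / 59328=-337.67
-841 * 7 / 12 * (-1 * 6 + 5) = 5887 / 12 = 490.58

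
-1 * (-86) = 86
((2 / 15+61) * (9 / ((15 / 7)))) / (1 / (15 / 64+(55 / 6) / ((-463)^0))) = 2317259 / 960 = 2413.81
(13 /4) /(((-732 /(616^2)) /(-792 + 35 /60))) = 732000269 /549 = 1333333.82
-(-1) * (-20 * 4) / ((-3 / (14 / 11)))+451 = 16003 / 33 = 484.94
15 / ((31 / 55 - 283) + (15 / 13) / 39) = -139425 / 2624971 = -0.05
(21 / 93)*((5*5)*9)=1575 / 31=50.81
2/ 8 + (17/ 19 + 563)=42875/ 76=564.14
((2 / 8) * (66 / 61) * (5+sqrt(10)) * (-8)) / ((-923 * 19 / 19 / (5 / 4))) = 165 * sqrt(10) / 56303+825 / 56303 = 0.02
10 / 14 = 5 / 7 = 0.71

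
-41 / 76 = -0.54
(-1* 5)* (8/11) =-40/11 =-3.64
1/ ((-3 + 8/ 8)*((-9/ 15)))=5/ 6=0.83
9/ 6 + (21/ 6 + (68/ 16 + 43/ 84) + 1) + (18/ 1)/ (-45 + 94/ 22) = 10.32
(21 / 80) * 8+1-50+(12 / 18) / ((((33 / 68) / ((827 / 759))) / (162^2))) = 1091922613 / 27830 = 39235.45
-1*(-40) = 40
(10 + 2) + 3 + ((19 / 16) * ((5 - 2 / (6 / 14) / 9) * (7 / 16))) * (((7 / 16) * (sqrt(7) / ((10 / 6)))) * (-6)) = 5.30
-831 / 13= -63.92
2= 2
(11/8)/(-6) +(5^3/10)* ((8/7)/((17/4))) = 17891/5712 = 3.13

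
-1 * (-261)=261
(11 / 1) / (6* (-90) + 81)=-11 / 459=-0.02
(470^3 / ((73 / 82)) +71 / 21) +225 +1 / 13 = 2324186230937 / 19929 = 116623324.35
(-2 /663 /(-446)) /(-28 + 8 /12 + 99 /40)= -40 /147011189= -0.00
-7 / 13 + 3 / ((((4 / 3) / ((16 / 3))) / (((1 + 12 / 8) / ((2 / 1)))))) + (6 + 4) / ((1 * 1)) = 318 / 13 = 24.46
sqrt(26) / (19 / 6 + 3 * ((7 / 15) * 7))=30 * sqrt(26) / 389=0.39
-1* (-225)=225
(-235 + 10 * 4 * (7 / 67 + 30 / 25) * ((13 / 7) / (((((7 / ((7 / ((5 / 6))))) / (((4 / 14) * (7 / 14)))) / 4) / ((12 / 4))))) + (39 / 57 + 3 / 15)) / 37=-10844339 / 11539745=-0.94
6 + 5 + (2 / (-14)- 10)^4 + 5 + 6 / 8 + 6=101865215 / 9604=10606.54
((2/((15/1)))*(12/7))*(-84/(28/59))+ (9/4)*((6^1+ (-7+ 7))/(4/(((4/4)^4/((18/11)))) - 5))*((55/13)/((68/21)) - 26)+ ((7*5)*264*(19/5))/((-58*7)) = -342.64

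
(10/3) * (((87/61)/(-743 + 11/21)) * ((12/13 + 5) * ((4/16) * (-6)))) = 703395/12364456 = 0.06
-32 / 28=-8 / 7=-1.14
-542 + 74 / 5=-2636 / 5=-527.20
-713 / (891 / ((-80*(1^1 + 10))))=57040 / 81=704.20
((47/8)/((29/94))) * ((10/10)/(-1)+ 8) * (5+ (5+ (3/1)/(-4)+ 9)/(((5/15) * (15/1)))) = 2365839/2320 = 1019.76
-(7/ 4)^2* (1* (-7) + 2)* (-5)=-1225/ 16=-76.56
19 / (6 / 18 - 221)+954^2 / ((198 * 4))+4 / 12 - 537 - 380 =2538326 / 10923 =232.38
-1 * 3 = -3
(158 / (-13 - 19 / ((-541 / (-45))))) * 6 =-128217 / 1972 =-65.02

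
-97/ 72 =-1.35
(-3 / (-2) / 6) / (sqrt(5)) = sqrt(5) / 20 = 0.11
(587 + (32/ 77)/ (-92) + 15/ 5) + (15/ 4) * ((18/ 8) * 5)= 17913537/ 28336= 632.18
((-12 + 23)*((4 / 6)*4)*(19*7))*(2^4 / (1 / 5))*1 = 936320 / 3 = 312106.67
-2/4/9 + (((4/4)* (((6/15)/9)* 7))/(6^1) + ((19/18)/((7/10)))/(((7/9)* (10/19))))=24343/6615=3.68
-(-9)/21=3/7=0.43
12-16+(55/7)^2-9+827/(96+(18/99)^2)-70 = -1029251/81340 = -12.65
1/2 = 0.50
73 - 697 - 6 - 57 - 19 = -706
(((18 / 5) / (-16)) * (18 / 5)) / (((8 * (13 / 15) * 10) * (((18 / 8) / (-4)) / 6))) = 81 / 650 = 0.12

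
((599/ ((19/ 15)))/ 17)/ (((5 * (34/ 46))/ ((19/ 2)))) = 41331/ 578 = 71.51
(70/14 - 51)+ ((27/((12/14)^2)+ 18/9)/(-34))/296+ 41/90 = -82511647/1811520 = -45.55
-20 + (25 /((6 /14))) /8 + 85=1735 /24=72.29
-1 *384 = -384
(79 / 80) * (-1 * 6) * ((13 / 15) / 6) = -1027 / 1200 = -0.86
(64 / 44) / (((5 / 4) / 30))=384 / 11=34.91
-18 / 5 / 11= -18 / 55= -0.33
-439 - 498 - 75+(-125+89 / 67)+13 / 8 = -607849 / 536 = -1134.05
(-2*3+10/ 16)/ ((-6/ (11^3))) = 57233/ 48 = 1192.35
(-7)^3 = -343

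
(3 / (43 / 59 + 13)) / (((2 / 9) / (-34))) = -1003 / 30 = -33.43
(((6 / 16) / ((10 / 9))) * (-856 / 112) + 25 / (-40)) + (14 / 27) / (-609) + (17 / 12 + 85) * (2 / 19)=5.89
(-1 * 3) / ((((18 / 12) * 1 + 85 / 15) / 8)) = -144 / 43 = -3.35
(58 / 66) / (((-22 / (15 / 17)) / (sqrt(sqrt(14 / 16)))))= -145 * 14^(1 / 4) / 8228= -0.03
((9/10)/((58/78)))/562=351/162980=0.00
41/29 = 1.41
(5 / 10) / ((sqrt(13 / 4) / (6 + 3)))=9 * sqrt(13) / 13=2.50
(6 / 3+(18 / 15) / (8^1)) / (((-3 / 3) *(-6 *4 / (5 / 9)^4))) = 5375 / 629856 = 0.01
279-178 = 101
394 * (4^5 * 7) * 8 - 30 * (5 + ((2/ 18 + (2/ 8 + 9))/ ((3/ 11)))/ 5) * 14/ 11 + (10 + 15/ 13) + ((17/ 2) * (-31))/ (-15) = 290773347583/ 12870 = 22593111.70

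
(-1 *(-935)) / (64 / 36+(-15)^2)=8415 / 2041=4.12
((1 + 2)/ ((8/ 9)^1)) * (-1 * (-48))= 162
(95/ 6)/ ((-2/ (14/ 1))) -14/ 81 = -17983/ 162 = -111.01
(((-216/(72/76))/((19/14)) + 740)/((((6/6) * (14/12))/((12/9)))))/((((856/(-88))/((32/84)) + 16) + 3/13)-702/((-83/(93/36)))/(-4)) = -217250176/4907105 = -44.27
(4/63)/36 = 1/567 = 0.00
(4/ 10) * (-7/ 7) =-2/ 5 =-0.40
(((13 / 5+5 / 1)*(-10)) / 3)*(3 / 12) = -19 / 3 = -6.33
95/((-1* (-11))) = 95/11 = 8.64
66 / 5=13.20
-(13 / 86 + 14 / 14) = -99 / 86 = -1.15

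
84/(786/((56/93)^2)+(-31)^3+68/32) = -0.00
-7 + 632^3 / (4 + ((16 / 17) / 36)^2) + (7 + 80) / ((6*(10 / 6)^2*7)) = 517061386553743 / 8194550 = 63098203.87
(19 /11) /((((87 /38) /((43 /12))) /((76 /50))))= 294937 /71775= 4.11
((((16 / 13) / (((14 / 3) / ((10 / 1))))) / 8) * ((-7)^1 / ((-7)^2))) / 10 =-3 / 637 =-0.00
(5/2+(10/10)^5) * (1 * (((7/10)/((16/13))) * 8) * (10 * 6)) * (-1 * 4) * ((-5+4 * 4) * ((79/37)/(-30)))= 553553/185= 2992.18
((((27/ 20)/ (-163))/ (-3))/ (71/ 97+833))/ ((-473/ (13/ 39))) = -291/ 124703006560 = -0.00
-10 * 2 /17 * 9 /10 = -18 /17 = -1.06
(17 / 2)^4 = 83521 / 16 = 5220.06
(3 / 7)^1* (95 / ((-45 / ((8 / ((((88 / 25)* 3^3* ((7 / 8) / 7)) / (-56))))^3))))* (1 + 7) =30507008000000 / 78594219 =388158.42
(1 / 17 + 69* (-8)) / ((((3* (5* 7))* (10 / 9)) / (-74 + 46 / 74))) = 15284907 / 44030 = 347.15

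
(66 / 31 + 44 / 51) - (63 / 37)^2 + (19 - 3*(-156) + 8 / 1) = 1071572936 / 2164389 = 495.09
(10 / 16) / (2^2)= 5 / 32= 0.16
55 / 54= 1.02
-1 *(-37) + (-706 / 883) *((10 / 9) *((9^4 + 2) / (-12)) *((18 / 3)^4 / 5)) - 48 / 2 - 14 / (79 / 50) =8785363029 / 69757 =125942.39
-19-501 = -520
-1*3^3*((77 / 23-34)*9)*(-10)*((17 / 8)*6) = -43685325 / 46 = -949680.98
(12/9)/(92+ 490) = 2/873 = 0.00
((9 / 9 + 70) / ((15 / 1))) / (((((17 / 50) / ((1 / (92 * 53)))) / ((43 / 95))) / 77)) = 235081 / 2362422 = 0.10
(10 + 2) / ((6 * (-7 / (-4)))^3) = 32 / 3087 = 0.01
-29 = -29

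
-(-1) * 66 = 66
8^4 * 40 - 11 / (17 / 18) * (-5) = 2786270 / 17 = 163898.24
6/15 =2/5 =0.40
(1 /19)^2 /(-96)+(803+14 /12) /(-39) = -27869239 /1351584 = -20.62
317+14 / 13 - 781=-6018 / 13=-462.92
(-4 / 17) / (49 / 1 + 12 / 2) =-4 / 935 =-0.00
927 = 927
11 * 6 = 66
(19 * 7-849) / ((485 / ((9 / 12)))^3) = -4833 / 1825346000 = -0.00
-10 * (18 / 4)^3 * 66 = -120285 / 2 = -60142.50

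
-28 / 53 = -0.53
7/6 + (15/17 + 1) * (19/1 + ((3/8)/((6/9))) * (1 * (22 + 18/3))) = 6791/102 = 66.58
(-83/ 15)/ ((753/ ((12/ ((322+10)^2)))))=-0.00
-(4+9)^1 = -13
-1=-1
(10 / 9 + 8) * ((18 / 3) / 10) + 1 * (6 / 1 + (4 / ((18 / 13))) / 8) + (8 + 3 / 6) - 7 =2399 / 180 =13.33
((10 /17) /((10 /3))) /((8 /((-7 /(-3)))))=0.05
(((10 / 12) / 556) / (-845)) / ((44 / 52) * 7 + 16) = -1 / 12359880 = -0.00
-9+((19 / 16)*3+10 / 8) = -67 / 16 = -4.19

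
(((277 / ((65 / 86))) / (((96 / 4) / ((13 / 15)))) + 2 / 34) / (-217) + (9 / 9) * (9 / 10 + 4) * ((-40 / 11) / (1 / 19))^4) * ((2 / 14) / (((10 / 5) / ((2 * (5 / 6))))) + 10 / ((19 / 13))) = 548179748599825704233 / 705280874760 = 777250267.54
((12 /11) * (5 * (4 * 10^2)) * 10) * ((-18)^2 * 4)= 311040000 /11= 28276363.64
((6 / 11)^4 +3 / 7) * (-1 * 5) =-264975 / 102487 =-2.59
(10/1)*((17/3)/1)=56.67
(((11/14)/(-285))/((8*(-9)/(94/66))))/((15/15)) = 47/861840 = 0.00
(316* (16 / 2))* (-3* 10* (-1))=75840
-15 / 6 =-5 / 2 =-2.50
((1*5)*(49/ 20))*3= 147/ 4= 36.75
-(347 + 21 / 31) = -10778 / 31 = -347.68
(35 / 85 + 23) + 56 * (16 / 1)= 15630 / 17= 919.41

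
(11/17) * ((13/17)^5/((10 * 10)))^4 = 209054601523688793826811/6909193391300873288082721700000000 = 0.00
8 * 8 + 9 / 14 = 905 / 14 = 64.64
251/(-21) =-11.95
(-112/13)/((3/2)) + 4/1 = -68/39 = -1.74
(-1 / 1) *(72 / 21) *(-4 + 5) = -24 / 7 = -3.43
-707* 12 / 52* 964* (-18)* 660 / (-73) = -25595754.18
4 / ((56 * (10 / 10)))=1 / 14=0.07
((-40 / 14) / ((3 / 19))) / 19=-20 / 21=-0.95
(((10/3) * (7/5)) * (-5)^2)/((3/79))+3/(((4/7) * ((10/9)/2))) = 554701/180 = 3081.67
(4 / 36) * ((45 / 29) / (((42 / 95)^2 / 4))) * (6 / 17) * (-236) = -21299000 / 72471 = -293.90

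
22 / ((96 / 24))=11 / 2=5.50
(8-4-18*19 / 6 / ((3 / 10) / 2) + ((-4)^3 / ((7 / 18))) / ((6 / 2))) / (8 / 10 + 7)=-1160 / 21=-55.24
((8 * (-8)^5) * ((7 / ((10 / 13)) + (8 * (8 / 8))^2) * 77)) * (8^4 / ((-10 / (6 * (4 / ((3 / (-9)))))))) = -1087878708854784 / 25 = -43515148354191.36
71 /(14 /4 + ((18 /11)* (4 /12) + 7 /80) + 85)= 62480 /78437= 0.80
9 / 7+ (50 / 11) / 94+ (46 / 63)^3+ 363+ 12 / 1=48700645825 / 129274299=376.72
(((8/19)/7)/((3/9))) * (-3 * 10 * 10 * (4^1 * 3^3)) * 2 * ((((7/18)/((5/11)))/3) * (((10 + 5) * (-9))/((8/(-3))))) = -3207600/19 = -168821.05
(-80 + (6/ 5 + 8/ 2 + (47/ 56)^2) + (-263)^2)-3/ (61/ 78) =66084225041/ 956480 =69091.07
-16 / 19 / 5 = -16 / 95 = -0.17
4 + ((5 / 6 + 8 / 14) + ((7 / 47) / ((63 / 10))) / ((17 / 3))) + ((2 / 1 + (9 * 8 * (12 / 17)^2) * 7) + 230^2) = 30326201117 / 570486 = 53158.54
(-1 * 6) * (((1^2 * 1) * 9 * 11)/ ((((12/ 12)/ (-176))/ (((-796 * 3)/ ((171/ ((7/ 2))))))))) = -97086528/ 19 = -5109817.26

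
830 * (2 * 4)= 6640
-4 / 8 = -1 / 2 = -0.50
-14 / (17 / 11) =-154 / 17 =-9.06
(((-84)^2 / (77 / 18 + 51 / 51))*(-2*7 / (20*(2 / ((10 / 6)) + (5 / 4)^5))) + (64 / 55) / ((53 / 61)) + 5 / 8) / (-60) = 5796393937 / 1594282400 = 3.64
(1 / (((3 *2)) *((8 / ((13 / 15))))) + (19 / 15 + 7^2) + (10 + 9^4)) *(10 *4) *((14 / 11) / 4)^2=233598925 / 8712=26813.47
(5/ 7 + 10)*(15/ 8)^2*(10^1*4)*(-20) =-421875/ 14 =-30133.93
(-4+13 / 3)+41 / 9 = 44 / 9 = 4.89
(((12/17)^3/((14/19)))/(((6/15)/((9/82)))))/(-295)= -36936/83191829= -0.00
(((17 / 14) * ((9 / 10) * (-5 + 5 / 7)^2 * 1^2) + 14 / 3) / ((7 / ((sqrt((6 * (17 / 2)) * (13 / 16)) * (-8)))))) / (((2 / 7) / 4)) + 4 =-2544.05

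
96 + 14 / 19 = 96.74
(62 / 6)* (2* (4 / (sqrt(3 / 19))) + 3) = 31 + 248* sqrt(57) / 9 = 239.04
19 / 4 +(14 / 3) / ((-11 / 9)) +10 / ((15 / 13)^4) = 2928493 / 445500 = 6.57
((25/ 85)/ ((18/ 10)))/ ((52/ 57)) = 475/ 2652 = 0.18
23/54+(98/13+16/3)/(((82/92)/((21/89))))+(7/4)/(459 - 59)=3.84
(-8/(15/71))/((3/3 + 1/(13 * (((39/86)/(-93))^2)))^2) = -2741627512/758228815815135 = -0.00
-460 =-460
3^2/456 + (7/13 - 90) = -176737/1976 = -89.44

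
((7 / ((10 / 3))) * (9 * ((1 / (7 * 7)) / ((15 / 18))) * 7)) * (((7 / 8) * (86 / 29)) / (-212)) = -24381 / 614800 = -0.04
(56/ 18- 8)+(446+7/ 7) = 3979/ 9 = 442.11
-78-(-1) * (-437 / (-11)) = -421 / 11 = -38.27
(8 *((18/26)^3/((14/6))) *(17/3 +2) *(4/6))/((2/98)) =625968/2197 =284.92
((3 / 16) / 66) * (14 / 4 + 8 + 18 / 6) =29 / 704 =0.04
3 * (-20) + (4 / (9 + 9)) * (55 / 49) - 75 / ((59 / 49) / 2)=-4796000 / 26019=-184.33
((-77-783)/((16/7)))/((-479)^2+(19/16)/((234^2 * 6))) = -395557344/241214810807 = -0.00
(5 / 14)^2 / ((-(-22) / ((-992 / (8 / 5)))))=-3875 / 1078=-3.59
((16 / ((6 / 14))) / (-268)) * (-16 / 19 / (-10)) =-0.01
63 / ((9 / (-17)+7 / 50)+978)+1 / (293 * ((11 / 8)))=179239402 / 2678213087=0.07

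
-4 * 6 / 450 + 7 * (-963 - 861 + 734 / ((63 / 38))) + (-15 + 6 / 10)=-2178752 / 225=-9683.34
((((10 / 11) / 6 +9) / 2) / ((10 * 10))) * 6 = 151 / 550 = 0.27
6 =6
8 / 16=1 / 2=0.50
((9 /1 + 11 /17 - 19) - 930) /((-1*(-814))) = -15969 /13838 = -1.15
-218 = -218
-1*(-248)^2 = -61504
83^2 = 6889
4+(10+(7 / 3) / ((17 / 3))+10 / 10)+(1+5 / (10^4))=558017 / 34000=16.41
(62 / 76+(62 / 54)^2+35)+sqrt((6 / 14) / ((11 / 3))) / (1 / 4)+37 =12*sqrt(77) / 77+2053661 / 27702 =75.50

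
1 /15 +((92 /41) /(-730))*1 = 571 /8979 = 0.06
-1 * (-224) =224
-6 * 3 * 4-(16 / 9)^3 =-56584 / 729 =-77.62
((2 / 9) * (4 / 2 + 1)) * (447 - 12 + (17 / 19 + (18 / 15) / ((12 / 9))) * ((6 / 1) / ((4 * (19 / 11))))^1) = 1050651 / 3610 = 291.04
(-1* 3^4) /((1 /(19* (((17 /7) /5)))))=-26163 /35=-747.51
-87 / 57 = -29 / 19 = -1.53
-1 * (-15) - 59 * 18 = -1047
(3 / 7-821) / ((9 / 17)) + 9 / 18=-195233 / 126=-1549.47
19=19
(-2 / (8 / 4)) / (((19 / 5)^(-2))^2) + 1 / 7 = -911622 / 4375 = -208.37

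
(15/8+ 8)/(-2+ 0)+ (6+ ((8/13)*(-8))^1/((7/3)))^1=-1525/1456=-1.05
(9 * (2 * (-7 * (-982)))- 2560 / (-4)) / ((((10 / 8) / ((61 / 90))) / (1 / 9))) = 15173384 / 2025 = 7493.03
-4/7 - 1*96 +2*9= -550/7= -78.57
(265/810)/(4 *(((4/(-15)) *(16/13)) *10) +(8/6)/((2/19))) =-0.71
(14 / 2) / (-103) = -7 / 103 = -0.07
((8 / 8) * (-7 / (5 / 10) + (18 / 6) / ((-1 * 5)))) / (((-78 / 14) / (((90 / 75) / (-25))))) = -1022 / 8125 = -0.13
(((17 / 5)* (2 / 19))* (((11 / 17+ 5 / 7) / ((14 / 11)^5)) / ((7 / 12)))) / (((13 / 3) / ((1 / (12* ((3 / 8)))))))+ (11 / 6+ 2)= 23471009701 / 6102453630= 3.85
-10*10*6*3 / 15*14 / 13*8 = -13440 / 13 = -1033.85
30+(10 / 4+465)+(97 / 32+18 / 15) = 501.73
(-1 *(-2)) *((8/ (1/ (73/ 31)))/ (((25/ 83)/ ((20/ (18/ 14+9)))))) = 339304/ 1395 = 243.23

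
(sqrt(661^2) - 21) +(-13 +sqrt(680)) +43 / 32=2* sqrt(170) +20107 / 32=654.42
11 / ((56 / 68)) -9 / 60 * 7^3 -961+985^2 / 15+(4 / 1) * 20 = 63762.57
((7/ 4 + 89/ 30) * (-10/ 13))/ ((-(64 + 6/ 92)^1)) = 6509/ 114933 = 0.06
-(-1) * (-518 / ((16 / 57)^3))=-47964987 / 2048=-23420.40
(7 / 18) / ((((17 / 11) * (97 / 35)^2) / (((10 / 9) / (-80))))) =-0.00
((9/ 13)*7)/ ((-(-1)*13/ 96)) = 6048/ 169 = 35.79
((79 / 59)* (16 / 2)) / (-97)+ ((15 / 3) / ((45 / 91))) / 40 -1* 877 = -1806572287 / 2060280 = -876.86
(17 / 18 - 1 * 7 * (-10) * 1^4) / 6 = 1277 / 108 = 11.82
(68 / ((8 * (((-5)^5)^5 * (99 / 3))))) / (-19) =0.00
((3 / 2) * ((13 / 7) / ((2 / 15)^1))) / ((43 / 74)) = 21645 / 602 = 35.96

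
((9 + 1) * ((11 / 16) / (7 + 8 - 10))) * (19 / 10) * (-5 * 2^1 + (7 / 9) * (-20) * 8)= -25289 / 72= -351.24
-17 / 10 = -1.70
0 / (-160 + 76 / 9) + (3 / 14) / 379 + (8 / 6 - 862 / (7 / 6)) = -11739895 / 15918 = -737.52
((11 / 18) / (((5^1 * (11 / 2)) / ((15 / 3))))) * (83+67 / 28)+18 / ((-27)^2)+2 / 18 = 21827 / 2268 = 9.62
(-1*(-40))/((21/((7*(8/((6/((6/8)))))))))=40/3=13.33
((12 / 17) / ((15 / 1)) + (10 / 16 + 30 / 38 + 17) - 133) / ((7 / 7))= -1479837 / 12920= -114.54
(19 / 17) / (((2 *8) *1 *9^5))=19 / 16061328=0.00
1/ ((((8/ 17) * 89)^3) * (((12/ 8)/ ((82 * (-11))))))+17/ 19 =4559938135/ 5143453824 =0.89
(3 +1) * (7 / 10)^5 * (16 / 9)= 33614 / 28125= 1.20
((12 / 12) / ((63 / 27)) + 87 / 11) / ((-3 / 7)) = -214 / 11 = -19.45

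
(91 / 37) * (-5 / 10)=-1.23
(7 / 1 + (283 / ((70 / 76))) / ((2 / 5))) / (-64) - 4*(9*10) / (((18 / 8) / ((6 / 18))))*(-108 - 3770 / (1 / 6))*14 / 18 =1900642463 / 2016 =942779.00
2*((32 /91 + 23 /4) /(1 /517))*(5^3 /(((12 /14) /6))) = 143532125 /26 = 5520466.35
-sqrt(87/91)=-sqrt(7917)/91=-0.98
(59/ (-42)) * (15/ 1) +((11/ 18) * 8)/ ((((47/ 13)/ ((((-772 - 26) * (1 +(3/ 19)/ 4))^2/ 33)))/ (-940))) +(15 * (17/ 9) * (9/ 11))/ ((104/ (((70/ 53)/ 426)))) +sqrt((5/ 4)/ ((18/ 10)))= -2395974684143485/ 90402312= -26503466.90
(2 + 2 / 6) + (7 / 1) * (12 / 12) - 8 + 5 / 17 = 83 / 51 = 1.63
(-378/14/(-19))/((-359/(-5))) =135/6821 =0.02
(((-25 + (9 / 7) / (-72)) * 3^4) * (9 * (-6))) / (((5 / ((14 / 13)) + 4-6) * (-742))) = -3063987 / 54908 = -55.80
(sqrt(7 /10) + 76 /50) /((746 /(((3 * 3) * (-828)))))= -141588 /9325 - 1863 * sqrt(70) /1865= -23.54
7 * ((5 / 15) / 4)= 7 / 12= 0.58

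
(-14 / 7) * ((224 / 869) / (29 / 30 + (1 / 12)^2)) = -322560 / 609169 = -0.53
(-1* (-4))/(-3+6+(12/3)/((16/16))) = 4/7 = 0.57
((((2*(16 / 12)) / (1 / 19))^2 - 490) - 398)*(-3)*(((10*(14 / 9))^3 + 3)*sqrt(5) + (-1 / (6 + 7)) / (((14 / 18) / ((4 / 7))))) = 181344 / 637 - 41500377944*sqrt(5) / 2187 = -42431204.19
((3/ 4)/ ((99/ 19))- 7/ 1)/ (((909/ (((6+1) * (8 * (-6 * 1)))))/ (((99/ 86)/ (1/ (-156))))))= -1976520/ 4343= -455.10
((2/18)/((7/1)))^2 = 1/3969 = 0.00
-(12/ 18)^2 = -0.44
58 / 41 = 1.41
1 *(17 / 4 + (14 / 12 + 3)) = 8.42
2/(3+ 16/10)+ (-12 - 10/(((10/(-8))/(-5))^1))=-1186/23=-51.57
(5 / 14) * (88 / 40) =11 / 14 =0.79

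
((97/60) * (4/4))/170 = 97/10200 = 0.01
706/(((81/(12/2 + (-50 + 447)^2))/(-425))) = -47292380750/81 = -583856552.47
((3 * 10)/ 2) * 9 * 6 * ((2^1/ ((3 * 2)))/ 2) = 135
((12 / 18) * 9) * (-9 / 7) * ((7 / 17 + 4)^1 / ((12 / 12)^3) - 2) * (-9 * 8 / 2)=669.78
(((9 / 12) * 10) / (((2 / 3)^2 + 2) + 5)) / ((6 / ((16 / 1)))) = 2.69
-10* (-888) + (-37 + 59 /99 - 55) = 870071 /99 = 8788.60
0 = 0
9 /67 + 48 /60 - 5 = -1362 /335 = -4.07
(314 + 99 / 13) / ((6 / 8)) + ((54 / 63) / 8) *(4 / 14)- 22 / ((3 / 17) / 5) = -743311 / 3822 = -194.48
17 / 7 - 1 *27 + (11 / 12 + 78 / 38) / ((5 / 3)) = -60621 / 2660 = -22.79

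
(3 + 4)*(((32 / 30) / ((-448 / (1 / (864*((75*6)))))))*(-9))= 1 / 2592000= 0.00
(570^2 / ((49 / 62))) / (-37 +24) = -20143800 / 637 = -31622.92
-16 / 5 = -3.20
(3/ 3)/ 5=1/ 5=0.20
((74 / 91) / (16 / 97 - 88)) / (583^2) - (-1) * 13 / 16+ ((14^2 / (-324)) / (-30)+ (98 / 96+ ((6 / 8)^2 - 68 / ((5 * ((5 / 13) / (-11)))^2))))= -11859659808596297989 / 5336335474470000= -2222.44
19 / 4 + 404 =1635 / 4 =408.75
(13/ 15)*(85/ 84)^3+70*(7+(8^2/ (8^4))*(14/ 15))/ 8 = 62.28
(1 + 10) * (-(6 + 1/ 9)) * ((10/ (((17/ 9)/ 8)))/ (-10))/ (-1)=-4840/ 17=-284.71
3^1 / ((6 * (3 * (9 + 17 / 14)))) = 7 / 429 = 0.02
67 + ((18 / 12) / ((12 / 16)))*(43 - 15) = 123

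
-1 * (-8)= 8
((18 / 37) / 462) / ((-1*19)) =-3 / 54131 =-0.00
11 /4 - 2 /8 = 5 /2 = 2.50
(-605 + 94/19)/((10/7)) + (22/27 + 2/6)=-2148899/5130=-418.89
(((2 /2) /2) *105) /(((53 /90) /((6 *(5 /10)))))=14175 /53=267.45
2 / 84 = 1 / 42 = 0.02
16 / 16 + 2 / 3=5 / 3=1.67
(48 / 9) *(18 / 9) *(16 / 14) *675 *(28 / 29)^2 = 6451200 / 841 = 7670.87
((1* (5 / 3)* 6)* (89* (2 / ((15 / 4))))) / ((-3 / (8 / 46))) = -5696 / 207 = -27.52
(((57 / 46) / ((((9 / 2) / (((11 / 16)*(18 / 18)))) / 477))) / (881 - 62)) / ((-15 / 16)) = -11077 / 94185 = -0.12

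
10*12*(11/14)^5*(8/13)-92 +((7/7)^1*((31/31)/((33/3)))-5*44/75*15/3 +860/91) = -540851977/7210203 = -75.01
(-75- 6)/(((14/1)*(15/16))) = -216/35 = -6.17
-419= -419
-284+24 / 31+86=-6114 / 31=-197.23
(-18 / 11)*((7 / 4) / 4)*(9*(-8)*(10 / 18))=315 / 11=28.64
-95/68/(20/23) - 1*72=-20021/272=-73.61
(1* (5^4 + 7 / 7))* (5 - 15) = -6260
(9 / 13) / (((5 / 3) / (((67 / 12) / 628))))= 603 / 163280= 0.00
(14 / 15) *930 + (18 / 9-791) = 79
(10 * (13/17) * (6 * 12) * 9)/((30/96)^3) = 69009408/425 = 162375.08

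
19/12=1.58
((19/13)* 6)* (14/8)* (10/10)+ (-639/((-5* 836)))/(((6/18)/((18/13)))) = 217104/13585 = 15.98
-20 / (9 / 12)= -80 / 3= -26.67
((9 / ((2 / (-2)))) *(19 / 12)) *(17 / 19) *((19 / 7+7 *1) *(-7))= 867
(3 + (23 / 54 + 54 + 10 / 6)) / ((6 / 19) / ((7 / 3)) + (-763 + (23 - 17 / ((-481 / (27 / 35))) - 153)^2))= 17183302934525 / 4690393103033856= 0.00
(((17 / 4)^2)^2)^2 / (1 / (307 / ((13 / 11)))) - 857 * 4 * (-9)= 23583417794993 / 851968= 27681107.50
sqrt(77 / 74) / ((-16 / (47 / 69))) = -47 * sqrt(5698) / 81696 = -0.04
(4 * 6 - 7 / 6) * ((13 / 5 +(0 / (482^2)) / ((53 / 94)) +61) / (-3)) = -7261 / 15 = -484.07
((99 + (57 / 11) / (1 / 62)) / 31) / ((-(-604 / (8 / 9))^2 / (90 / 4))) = -15410 / 23325423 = -0.00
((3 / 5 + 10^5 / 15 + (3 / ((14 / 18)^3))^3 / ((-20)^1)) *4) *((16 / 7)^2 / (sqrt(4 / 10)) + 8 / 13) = 128892115761944 / 7868953365 + 2062273852191104 *sqrt(10) / 29659901145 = 236255.23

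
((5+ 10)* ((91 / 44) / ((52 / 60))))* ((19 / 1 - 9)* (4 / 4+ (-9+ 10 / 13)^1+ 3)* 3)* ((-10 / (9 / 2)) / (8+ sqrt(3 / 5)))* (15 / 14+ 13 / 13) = 10875000 / 4121 - 271875* sqrt(15) / 4121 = 2383.41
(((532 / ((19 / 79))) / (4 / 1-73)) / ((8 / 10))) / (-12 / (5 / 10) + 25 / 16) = 44240 / 24771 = 1.79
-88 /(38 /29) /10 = -638 /95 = -6.72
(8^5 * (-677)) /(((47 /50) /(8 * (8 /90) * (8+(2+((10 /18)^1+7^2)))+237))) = -6592655548.28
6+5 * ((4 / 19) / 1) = 7.05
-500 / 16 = -125 / 4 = -31.25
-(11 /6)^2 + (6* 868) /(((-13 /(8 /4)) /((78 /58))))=-1128437 /1044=-1080.88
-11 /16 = -0.69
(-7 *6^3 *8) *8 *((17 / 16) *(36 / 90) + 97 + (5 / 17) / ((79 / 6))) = -63320999616 / 6715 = -9429784.01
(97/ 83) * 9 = 873/ 83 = 10.52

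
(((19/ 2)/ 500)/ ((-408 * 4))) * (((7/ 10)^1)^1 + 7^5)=-3193463/ 16320000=-0.20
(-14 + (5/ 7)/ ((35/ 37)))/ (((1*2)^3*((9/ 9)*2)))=-649/ 784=-0.83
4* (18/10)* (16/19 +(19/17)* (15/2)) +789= 1381497/1615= 855.42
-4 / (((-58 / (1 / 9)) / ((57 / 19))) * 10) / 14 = 1 / 6090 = 0.00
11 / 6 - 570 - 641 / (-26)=-21197 / 39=-543.51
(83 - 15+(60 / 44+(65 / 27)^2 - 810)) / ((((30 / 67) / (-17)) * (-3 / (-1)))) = 3355885816 / 360855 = 9299.82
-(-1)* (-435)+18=-417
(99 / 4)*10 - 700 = -905 / 2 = -452.50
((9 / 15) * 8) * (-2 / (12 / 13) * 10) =-104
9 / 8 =1.12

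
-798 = -798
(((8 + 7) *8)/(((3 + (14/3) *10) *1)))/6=60/149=0.40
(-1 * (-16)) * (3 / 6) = 8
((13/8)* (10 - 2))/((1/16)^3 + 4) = 53248/16385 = 3.25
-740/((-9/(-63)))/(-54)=2590/27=95.93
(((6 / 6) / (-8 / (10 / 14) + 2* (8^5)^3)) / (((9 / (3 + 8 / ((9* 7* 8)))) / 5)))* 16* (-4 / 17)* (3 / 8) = -4750 / 141309234401749029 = -0.00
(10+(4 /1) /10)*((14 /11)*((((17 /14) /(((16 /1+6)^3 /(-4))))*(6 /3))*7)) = -6188 /73205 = -0.08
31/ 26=1.19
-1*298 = -298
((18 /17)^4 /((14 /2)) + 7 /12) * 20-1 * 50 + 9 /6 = -33.24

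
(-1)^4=1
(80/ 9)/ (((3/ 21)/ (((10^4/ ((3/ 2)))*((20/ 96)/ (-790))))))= -700000/ 6399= -109.39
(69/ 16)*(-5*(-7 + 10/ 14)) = 3795/ 28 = 135.54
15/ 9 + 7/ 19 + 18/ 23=3694/ 1311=2.82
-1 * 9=-9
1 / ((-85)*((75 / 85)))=-0.01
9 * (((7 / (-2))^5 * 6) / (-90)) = 50421 / 160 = 315.13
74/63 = 1.17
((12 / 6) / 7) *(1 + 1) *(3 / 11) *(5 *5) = 300 / 77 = 3.90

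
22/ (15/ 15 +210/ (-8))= -88/ 101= -0.87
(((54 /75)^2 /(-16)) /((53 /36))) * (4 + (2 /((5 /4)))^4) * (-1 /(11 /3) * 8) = 115403616 /227734375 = 0.51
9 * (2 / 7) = 18 / 7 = 2.57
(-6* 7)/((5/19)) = -798/5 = -159.60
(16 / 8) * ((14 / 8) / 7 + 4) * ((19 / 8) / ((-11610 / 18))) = -323 / 10320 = -0.03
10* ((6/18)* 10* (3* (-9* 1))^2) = 24300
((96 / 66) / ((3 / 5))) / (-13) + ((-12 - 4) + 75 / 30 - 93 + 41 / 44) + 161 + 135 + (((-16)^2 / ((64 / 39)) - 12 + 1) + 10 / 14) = 4035547 / 12012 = 335.96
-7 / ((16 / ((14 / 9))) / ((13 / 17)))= -637 / 1224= -0.52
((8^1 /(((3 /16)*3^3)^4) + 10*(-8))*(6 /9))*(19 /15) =-130842108896 /1937102445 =-67.55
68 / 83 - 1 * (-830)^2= -57178632 / 83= -688899.18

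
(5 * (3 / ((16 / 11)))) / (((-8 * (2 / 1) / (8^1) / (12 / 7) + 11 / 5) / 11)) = 27225 / 248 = 109.78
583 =583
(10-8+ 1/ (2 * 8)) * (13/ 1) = 429/ 16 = 26.81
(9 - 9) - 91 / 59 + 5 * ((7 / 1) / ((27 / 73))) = 148288 / 1593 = 93.09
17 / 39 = 0.44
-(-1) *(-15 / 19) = -15 / 19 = -0.79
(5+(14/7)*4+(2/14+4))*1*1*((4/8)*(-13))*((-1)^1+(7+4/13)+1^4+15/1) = -17400/7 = -2485.71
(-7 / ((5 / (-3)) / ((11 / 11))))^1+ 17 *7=616 / 5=123.20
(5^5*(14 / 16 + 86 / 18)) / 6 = 1271875 / 432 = 2944.16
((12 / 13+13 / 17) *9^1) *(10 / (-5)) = -6714 / 221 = -30.38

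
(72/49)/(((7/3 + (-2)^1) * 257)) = 216/12593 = 0.02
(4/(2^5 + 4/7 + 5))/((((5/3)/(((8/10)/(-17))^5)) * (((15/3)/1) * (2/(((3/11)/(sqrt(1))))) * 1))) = -0.00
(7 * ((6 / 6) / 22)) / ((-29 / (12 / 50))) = -21 / 7975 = -0.00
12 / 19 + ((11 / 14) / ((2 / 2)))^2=4651 / 3724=1.25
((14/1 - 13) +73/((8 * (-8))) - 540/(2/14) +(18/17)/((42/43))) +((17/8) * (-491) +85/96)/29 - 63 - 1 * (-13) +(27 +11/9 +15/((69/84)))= -6019944835/1576512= -3818.52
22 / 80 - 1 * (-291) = 11651 / 40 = 291.28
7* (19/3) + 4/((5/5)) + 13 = 184/3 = 61.33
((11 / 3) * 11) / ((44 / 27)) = 99 / 4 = 24.75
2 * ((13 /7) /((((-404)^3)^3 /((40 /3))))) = -65 /376297729660871949041664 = -0.00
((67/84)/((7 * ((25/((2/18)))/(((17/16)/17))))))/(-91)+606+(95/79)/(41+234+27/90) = 25388104437101971/41894259825600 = 606.00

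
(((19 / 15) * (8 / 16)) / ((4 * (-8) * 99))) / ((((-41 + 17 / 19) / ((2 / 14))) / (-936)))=-4693 / 7040880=-0.00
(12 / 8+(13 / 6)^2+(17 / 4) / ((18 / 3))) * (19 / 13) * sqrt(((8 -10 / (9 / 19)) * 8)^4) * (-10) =-10518746560 / 9477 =-1109923.66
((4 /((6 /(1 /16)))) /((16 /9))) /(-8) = -3 /1024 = -0.00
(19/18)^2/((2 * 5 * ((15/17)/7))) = 42959/48600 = 0.88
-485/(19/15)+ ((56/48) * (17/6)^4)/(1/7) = 21187651/147744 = 143.41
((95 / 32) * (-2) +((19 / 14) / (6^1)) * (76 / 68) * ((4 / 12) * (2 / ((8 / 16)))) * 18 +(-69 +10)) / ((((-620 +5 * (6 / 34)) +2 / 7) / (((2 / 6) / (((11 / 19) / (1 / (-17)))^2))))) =13488043 / 41202434064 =0.00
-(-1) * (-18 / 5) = -18 / 5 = -3.60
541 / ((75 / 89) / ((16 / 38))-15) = -385192 / 9255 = -41.62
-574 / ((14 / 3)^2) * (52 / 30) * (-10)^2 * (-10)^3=31980000 / 7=4568571.43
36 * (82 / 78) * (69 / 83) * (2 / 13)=67896 / 14027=4.84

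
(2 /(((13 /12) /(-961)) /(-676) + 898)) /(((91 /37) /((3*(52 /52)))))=10240416 /3769487911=0.00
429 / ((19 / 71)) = 30459 / 19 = 1603.11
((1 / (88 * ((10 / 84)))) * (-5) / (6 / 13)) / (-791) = 13 / 9944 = 0.00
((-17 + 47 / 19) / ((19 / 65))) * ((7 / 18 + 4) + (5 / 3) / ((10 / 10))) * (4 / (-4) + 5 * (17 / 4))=-4399785 / 722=-6093.89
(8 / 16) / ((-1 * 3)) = -1 / 6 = -0.17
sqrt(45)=6.71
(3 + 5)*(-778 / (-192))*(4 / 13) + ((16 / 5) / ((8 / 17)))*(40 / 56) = 4049 / 273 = 14.83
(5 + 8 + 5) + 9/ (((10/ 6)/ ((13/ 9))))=129/ 5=25.80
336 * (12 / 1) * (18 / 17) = 72576 / 17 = 4269.18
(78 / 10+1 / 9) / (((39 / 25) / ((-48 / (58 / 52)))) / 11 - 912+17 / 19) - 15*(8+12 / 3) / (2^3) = -61720436435 / 2742072318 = -22.51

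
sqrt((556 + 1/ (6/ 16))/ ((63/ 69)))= 2*sqrt(67459)/ 21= 24.74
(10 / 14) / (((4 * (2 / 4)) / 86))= 215 / 7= 30.71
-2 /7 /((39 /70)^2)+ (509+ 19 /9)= 776000 /1521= 510.19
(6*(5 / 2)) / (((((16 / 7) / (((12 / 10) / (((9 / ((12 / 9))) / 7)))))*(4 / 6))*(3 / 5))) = 245 / 12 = 20.42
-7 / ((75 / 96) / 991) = -221984 / 25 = -8879.36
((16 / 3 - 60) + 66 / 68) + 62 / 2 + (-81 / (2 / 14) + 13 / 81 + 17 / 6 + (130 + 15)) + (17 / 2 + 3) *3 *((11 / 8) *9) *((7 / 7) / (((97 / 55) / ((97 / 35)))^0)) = -325297 / 22032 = -14.76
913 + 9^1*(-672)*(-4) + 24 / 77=1933109 / 77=25105.31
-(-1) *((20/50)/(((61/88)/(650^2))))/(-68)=-3718000/1037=-3585.34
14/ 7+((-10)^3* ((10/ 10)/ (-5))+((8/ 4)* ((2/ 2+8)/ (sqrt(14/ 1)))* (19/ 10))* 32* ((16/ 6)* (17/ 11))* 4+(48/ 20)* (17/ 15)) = 5118/ 25+496128* sqrt(14)/ 385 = 5026.38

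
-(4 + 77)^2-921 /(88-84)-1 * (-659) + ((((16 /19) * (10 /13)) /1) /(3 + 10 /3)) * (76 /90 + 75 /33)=-3798584197 /619476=-6131.93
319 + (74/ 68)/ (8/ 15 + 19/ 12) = 689831/ 2159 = 319.51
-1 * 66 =-66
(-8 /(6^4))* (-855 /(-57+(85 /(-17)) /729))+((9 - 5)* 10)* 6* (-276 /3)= -22080.09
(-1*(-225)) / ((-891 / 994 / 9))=-24850 / 11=-2259.09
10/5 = 2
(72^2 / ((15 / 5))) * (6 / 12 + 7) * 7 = 90720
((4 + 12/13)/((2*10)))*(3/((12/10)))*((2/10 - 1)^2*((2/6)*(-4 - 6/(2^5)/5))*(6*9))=-46512/1625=-28.62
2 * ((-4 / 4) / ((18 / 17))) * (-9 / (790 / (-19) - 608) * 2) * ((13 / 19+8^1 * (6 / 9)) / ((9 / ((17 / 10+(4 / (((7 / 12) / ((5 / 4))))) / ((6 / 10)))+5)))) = -71981 / 98010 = -0.73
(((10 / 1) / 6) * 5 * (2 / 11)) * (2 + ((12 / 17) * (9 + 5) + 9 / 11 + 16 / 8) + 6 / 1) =193550 / 6171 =31.36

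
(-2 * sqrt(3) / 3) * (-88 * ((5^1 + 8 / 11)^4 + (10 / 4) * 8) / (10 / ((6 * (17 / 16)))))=70994.11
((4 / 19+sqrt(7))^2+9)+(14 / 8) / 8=8*sqrt(7) / 19+187871 / 11552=17.38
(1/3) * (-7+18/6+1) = -1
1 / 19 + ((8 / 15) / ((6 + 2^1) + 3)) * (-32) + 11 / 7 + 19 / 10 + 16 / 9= 98761 / 26334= 3.75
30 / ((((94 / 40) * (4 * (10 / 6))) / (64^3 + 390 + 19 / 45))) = 23628098 / 47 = 502725.49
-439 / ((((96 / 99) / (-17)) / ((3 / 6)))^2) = -138162519 / 4096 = -33731.08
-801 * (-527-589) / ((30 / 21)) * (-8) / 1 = -25029648 / 5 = -5005929.60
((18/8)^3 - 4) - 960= -60967/64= -952.61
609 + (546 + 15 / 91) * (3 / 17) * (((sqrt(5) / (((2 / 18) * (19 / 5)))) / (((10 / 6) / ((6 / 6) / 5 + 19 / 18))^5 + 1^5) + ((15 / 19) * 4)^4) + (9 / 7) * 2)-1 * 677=123620675642625555 * sqrt(5) / 2773577909751649 + 1060032458594 / 108557393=9864.38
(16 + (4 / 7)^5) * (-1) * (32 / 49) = -8637952 / 823543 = -10.49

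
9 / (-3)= -3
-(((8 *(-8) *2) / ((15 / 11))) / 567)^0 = -1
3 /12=1 /4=0.25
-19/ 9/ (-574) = 19/ 5166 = 0.00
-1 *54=-54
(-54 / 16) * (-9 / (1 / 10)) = 1215 / 4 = 303.75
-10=-10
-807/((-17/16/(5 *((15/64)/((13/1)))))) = 60525/884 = 68.47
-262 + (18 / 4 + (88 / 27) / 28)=-257.38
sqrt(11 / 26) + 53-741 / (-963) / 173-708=-36373868 / 55533 + sqrt(286) / 26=-654.35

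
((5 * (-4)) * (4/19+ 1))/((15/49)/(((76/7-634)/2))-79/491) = 574700770/3842617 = 149.56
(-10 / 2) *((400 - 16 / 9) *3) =-17920 / 3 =-5973.33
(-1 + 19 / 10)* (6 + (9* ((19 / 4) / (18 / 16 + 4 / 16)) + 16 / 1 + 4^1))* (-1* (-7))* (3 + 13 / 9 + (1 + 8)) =24178 / 5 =4835.60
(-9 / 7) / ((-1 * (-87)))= -3 / 203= -0.01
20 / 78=10 / 39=0.26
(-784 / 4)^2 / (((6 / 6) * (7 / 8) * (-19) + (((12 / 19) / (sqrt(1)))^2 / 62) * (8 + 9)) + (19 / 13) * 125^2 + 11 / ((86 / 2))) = 1922572975232 / 1142067133955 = 1.68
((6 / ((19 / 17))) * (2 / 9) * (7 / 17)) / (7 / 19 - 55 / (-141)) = 329 / 508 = 0.65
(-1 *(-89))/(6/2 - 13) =-89/10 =-8.90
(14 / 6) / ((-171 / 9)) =-7 / 57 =-0.12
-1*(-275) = 275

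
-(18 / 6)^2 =-9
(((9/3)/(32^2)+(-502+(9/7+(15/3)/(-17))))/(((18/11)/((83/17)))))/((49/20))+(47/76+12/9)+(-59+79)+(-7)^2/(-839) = -4283271033434131/7281485600256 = -588.24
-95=-95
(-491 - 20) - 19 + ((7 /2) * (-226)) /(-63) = -517.44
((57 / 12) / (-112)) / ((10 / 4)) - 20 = -22419 / 1120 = -20.02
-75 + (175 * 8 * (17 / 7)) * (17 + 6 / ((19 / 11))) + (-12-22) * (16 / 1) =1310839 / 19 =68991.53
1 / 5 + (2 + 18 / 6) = 26 / 5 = 5.20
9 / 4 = 2.25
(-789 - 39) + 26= -802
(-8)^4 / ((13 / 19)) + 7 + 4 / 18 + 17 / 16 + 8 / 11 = 123458791 / 20592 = 5995.47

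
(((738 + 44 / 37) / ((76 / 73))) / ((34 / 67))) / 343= 66884425 / 16396772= 4.08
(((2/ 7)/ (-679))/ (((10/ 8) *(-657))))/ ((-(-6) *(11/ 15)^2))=20/ 125949747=0.00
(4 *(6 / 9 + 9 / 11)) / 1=196 / 33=5.94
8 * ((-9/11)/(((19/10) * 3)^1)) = -240/209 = -1.15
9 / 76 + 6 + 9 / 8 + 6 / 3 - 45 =-35.76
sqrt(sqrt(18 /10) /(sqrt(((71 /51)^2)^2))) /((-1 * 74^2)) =-51 * sqrt(3) * 5^(3 /4) /1943980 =-0.00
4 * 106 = 424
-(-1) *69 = 69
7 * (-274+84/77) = -21014/11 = -1910.36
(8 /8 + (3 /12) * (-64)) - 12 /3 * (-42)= 153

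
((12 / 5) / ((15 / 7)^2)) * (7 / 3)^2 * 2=19208 / 3375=5.69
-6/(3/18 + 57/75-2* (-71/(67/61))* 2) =-60300/2607913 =-0.02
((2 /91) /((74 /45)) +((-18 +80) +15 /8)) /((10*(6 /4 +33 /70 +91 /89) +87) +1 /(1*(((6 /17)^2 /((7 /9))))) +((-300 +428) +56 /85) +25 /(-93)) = 32689668956355 /128721916748854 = 0.25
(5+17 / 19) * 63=7056 / 19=371.37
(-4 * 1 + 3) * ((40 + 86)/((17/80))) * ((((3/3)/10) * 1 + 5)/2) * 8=-12096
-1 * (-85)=85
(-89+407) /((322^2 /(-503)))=-79977 /51842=-1.54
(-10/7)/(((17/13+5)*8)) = -65/2296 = -0.03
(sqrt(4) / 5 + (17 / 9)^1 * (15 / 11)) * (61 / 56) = 29951 / 9240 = 3.24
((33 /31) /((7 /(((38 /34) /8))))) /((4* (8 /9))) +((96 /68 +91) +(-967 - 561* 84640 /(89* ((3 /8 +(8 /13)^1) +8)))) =-5061306886701 /84050176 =-60217.68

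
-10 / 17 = -0.59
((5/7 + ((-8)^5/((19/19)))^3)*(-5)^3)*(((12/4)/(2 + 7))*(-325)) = -3335185270920465625/7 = -476455038702923660.71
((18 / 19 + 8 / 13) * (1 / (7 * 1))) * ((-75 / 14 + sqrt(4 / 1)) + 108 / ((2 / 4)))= 44197 / 931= 47.47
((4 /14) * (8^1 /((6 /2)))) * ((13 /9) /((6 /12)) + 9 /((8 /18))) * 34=16184 /27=599.41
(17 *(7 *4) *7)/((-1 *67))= -3332/67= -49.73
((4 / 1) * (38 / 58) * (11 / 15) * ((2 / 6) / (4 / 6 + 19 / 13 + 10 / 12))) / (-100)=-0.00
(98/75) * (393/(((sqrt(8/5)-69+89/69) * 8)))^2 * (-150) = -2458592712303098805/23805546684856448-907447100785785 * sqrt(10)/743923333901764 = -107.14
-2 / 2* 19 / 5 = -19 / 5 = -3.80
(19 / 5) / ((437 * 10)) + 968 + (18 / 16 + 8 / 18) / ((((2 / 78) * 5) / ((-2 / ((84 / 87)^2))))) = 5094423169 / 5409600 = 941.74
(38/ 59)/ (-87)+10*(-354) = -18170858/ 5133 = -3540.01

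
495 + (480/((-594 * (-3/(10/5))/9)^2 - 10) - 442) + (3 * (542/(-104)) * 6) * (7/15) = 11801809/1272830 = 9.27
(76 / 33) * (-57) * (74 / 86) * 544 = -29064832 / 473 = -61447.85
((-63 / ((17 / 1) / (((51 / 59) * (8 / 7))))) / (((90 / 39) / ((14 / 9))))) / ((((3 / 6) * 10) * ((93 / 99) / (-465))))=72072 / 295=244.31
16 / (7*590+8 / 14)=56 / 14457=0.00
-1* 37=-37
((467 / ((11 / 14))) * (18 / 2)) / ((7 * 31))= 8406 / 341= 24.65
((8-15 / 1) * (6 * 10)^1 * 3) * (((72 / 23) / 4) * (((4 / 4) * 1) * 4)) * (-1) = 90720 / 23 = 3944.35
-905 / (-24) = 905 / 24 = 37.71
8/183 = 0.04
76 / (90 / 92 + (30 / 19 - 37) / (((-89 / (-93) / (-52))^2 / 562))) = -526144504 / 406894471046361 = -0.00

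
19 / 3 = 6.33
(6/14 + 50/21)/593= 0.00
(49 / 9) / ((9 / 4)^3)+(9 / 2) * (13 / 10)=830357 / 131220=6.33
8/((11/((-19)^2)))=2888/11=262.55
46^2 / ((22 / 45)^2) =1071225 / 121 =8853.10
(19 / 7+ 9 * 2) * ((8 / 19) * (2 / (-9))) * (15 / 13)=-11600 / 5187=-2.24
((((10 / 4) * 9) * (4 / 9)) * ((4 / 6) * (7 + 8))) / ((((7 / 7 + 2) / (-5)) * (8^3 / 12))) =-125 / 32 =-3.91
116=116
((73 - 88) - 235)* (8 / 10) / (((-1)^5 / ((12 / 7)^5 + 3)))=59850600 / 16807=3561.05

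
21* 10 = 210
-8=-8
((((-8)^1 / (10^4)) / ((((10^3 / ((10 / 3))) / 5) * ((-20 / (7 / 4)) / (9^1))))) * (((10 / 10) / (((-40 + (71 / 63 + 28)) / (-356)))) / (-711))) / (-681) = 4361 / 6142052500000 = 0.00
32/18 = 1.78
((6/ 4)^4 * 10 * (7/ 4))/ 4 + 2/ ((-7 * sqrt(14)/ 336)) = 2835/ 128-48 * sqrt(14)/ 7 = -3.51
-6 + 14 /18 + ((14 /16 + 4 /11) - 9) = -10283 /792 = -12.98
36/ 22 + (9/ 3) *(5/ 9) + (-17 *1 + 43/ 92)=-40165/ 3036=-13.23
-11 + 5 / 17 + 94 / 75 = -12052 / 1275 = -9.45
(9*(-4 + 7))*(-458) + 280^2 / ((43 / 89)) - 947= 6405141 / 43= 148956.77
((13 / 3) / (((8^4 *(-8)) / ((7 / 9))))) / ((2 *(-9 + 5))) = 91 / 7077888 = 0.00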